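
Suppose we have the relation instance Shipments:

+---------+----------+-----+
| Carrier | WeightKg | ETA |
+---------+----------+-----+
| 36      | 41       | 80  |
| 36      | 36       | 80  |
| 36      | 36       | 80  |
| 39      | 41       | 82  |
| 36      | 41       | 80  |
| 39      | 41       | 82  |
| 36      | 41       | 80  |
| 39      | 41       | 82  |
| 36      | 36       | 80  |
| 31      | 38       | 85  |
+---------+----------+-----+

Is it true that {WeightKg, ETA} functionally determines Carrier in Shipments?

Yes

(WeightKg=41, ETA=80): 3 rows → Carrier = 36, 36, 36 ✓
(WeightKg=36, ETA=80): 3 rows → Carrier = 36, 36, 36 ✓
(WeightKg=41, ETA=82): 3 rows → Carrier = 39, 39, 39 ✓
(WeightKg=38, ETA=85): 1 row → Carrier = 31 ✓
Every {WeightKg, ETA} value is associated with a single Carrier value, so {WeightKg, ETA} -> Carrier holds.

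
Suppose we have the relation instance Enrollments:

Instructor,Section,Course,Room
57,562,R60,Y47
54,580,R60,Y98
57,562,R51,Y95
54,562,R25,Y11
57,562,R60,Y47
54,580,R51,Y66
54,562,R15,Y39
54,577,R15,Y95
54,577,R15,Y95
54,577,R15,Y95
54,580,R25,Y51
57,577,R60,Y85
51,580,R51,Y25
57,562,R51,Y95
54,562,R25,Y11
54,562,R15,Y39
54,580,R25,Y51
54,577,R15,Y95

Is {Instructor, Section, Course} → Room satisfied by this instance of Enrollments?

Yes

(Instructor=57, Section=562, Course=R60): 2 rows → Room = Y47, Y47 ✓
(Instructor=54, Section=580, Course=R60): 1 row → Room = Y98 ✓
(Instructor=57, Section=562, Course=R51): 2 rows → Room = Y95, Y95 ✓
(Instructor=54, Section=562, Course=R25): 2 rows → Room = Y11, Y11 ✓
(Instructor=54, Section=580, Course=R51): 1 row → Room = Y66 ✓
(Instructor=54, Section=562, Course=R15): 2 rows → Room = Y39, Y39 ✓
(Instructor=54, Section=577, Course=R15): 4 rows → Room = Y95, Y95, Y95, Y95 ✓
(Instructor=54, Section=580, Course=R25): 2 rows → Room = Y51, Y51 ✓
(Instructor=57, Section=577, Course=R60): 1 row → Room = Y85 ✓
(Instructor=51, Section=580, Course=R51): 1 row → Room = Y25 ✓
Every {Instructor, Section, Course} value is associated with a single Room value, so {Instructor, Section, Course} → Room holds.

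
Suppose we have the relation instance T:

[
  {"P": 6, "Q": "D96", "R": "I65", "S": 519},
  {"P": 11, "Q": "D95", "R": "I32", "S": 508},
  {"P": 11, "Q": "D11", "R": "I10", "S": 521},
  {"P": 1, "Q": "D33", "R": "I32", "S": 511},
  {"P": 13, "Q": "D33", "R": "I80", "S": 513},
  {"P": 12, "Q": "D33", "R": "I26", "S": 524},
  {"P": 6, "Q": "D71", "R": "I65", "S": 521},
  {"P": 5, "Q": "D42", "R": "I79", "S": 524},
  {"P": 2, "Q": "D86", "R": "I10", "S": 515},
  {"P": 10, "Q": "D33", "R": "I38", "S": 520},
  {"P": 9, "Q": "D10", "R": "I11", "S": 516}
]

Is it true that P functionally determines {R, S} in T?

P=6: 2 rows → {R,S} takes values {(I65, 519), (I65, 521)} — violation
P=11: 2 rows → {R,S} takes values {(I32, 508), (I10, 521)} — violation
P=1: 1 row → {R,S} = (I32, 511) ✓
P=13: 1 row → {R,S} = (I80, 513) ✓
P=12: 1 row → {R,S} = (I26, 524) ✓
P=5: 1 row → {R,S} = (I79, 524) ✓
P=2: 1 row → {R,S} = (I10, 515) ✓
P=10: 1 row → {R,S} = (I38, 520) ✓
P=9: 1 row → {R,S} = (I11, 516) ✓
Two rows agree on P but differ on {R, S}, so P → {R, S} does not hold.

No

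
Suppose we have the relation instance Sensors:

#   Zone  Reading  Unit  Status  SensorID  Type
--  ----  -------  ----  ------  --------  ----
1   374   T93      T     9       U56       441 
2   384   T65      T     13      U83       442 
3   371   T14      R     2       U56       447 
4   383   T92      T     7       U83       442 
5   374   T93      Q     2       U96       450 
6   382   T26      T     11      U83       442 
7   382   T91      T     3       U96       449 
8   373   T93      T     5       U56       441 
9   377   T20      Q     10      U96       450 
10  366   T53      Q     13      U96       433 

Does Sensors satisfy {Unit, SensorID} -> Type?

No

(Unit=T, SensorID=U56): rows 1, 8 → Type = 441, 441 ✓
(Unit=T, SensorID=U83): rows 2, 4, 6 → Type = 442, 442, 442 ✓
(Unit=R, SensorID=U56): row 3 → Type = 447 ✓
(Unit=Q, SensorID=U96): rows 5, 9, 10 → Type takes values {450, 433} — violation
(Unit=T, SensorID=U96): row 7 → Type = 449 ✓
Two rows agree on {Unit, SensorID} but differ on Type, so {Unit, SensorID} -> Type does not hold.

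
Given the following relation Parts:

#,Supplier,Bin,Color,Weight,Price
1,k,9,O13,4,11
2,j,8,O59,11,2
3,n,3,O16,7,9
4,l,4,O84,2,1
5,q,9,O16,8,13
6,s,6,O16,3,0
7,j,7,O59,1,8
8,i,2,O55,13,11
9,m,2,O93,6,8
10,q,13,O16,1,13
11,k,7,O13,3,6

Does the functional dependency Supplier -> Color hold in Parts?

Supplier=k: rows 1, 11 → Color = O13, O13 ✓
Supplier=j: rows 2, 7 → Color = O59, O59 ✓
Supplier=n: row 3 → Color = O16 ✓
Supplier=l: row 4 → Color = O84 ✓
Supplier=q: rows 5, 10 → Color = O16, O16 ✓
Supplier=s: row 6 → Color = O16 ✓
Supplier=i: row 8 → Color = O55 ✓
Supplier=m: row 9 → Color = O93 ✓
Every Supplier value is associated with a single Color value, so Supplier -> Color holds.

Yes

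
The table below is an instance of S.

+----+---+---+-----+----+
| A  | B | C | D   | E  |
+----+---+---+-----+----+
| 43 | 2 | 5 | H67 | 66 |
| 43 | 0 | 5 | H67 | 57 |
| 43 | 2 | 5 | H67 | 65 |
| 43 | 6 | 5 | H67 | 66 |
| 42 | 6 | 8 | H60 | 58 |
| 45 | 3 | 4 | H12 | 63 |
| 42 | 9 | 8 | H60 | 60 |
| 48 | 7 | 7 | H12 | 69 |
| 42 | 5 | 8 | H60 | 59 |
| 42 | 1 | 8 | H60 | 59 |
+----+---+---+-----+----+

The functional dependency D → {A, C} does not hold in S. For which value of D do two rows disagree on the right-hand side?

D=H67: 4 rows → {A,C} = (43, 5), (43, 5), (43, 5), (43, 5) ✓
D=H60: 4 rows → {A,C} = (42, 8), (42, 8), (42, 8), (42, 8) ✓
D=H12: 2 rows → {A,C} takes values {(45, 4), (48, 7)} — violation
The only D value with inconsistent RHS is D=H12.

H12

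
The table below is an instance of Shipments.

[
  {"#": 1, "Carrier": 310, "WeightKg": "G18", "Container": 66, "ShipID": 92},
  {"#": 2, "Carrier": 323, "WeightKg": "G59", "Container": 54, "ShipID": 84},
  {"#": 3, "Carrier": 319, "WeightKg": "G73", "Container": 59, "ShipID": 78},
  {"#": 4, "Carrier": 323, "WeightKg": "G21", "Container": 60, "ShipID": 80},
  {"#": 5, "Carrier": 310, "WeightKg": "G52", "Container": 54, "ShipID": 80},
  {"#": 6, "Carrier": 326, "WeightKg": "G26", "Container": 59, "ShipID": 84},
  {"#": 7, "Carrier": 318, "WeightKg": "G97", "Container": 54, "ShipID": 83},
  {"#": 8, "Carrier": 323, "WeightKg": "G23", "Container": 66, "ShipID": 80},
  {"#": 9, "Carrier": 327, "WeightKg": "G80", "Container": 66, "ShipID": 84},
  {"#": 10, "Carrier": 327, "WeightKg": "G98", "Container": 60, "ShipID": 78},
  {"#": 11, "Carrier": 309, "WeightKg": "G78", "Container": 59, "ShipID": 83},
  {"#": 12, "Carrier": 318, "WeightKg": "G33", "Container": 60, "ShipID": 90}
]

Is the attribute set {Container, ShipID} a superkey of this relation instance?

All 12 rows have distinct {Container, ShipID} values, so {Container, ShipID} → (all attributes) holds and {Container, ShipID} is a superkey.

Yes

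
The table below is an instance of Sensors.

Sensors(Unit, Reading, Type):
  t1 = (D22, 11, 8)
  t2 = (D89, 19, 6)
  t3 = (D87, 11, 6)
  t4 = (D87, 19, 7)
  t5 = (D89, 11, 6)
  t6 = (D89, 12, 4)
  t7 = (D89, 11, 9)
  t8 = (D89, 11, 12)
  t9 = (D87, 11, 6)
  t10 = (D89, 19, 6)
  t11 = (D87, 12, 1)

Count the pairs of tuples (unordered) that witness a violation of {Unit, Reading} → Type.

3

(Unit=D89, Reading=19): all 2 rows agree on Type — 0 pairs.
(Unit=D87, Reading=11): all 2 rows agree on Type — 0 pairs.
(Unit=D89, Reading=11): violating pairs (5,7), (5,8), (7,8) — 3 pairs.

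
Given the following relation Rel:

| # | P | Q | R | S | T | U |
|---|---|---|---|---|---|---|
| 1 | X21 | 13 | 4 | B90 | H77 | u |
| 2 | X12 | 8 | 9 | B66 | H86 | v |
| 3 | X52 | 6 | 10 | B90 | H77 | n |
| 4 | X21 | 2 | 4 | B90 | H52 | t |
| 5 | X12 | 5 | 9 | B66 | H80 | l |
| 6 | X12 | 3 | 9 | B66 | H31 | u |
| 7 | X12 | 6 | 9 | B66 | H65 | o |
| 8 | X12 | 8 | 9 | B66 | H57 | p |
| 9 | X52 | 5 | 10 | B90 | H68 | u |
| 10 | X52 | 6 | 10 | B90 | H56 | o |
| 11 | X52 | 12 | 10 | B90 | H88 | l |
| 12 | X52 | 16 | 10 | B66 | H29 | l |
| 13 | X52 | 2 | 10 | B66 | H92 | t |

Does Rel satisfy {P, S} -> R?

Yes

(P=X21, S=B90): rows 1, 4 → R = 4, 4 ✓
(P=X12, S=B66): rows 2, 5, 6, 7, 8 → R = 9, 9, 9, 9, 9 ✓
(P=X52, S=B90): rows 3, 9, 10, 11 → R = 10, 10, 10, 10 ✓
(P=X52, S=B66): rows 12, 13 → R = 10, 10 ✓
Every {P, S} value is associated with a single R value, so {P, S} -> R holds.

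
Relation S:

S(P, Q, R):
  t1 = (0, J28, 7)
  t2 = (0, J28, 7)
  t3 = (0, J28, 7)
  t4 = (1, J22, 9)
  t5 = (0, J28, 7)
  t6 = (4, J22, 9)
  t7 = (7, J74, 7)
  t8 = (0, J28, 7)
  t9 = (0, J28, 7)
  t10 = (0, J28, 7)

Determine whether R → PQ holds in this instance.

R=7: rows 1, 2, 3, 5, 7, 8, 9, 10 → {P,Q} takes values {(0, J28), (7, J74)} — violation
R=9: rows 4, 6 → {P,Q} takes values {(1, J22), (4, J22)} — violation
Two rows agree on R but differ on PQ, so R → PQ does not hold.

No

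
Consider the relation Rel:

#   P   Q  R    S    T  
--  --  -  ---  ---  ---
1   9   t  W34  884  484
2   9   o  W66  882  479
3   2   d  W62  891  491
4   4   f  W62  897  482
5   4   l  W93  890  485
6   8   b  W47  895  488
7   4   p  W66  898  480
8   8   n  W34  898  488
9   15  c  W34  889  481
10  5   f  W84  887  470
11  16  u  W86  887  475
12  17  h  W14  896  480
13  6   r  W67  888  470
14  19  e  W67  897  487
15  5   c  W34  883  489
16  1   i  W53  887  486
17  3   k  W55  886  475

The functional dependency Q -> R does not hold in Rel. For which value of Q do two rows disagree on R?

Q=t: row 1 → R = W34 ✓
Q=o: row 2 → R = W66 ✓
Q=d: row 3 → R = W62 ✓
Q=f: rows 4, 10 → R takes values {W62, W84} — violation
Q=l: row 5 → R = W93 ✓
Q=b: row 6 → R = W47 ✓
Q=p: row 7 → R = W66 ✓
Q=n: row 8 → R = W34 ✓
Q=c: rows 9, 15 → R = W34, W34 ✓
Q=u: row 11 → R = W86 ✓
Q=h: row 12 → R = W14 ✓
Q=r: row 13 → R = W67 ✓
Q=e: row 14 → R = W67 ✓
Q=i: row 16 → R = W53 ✓
Q=k: row 17 → R = W55 ✓
The only Q value with inconsistent R is Q=f.

f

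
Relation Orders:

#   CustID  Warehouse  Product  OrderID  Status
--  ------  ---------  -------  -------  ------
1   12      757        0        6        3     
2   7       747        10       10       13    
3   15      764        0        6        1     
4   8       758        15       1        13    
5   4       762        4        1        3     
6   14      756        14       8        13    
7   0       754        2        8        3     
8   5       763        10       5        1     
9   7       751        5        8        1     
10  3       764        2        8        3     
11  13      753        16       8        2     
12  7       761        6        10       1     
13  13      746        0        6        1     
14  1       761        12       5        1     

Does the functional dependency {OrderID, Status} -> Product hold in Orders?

No

(OrderID=6, Status=3): row 1 → Product = 0 ✓
(OrderID=10, Status=13): row 2 → Product = 10 ✓
(OrderID=6, Status=1): rows 3, 13 → Product = 0, 0 ✓
(OrderID=1, Status=13): row 4 → Product = 15 ✓
(OrderID=1, Status=3): row 5 → Product = 4 ✓
(OrderID=8, Status=13): row 6 → Product = 14 ✓
(OrderID=8, Status=3): rows 7, 10 → Product = 2, 2 ✓
(OrderID=5, Status=1): rows 8, 14 → Product takes values {10, 12} — violation
(OrderID=8, Status=1): row 9 → Product = 5 ✓
(OrderID=8, Status=2): row 11 → Product = 16 ✓
(OrderID=10, Status=1): row 12 → Product = 6 ✓
Two rows agree on {OrderID, Status} but differ on Product, so {OrderID, Status} -> Product does not hold.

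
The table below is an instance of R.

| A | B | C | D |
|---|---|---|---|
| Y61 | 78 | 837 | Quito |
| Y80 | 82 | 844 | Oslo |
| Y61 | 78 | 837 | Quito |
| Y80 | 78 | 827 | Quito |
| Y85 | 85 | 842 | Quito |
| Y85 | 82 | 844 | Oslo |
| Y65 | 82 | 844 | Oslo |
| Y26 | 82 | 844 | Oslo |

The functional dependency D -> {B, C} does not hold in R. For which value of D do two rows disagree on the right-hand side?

D=Quito: 4 rows → {B,C} takes values {(78, 837), (78, 827), (85, 842)} — violation
D=Oslo: 4 rows → {B,C} = (82, 844), (82, 844), (82, 844), (82, 844) ✓
The only D value with inconsistent RHS is D=Quito.

Quito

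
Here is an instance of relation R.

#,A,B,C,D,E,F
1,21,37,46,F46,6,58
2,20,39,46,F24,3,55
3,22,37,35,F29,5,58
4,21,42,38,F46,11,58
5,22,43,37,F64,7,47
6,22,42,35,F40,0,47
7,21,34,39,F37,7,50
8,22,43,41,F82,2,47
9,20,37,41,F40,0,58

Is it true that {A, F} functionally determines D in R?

No

(A=21, F=58): rows 1, 4 → D = F46, F46 ✓
(A=20, F=55): row 2 → D = F24 ✓
(A=22, F=58): row 3 → D = F29 ✓
(A=22, F=47): rows 5, 6, 8 → D takes values {F64, F40, F82} — violation
(A=21, F=50): row 7 → D = F37 ✓
(A=20, F=58): row 9 → D = F40 ✓
Two rows agree on {A, F} but differ on D, so {A, F} → D does not hold.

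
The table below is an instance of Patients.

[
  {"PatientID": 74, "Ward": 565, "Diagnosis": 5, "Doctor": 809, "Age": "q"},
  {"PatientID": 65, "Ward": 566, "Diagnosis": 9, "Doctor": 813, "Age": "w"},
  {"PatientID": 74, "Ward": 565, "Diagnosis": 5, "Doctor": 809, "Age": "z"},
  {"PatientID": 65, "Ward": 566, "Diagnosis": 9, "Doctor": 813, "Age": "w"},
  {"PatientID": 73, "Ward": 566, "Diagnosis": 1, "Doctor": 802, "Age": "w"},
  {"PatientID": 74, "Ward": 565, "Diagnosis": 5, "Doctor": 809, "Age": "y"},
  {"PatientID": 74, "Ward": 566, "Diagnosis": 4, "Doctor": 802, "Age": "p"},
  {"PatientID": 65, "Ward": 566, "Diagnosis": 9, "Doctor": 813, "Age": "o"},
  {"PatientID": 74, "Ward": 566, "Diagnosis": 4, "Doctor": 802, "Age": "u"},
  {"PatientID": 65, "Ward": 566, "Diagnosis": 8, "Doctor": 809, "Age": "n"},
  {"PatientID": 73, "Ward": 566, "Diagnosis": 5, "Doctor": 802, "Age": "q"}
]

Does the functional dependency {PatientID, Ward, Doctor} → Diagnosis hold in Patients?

(PatientID=74, Ward=565, Doctor=809): 3 rows → Diagnosis = 5, 5, 5 ✓
(PatientID=65, Ward=566, Doctor=813): 3 rows → Diagnosis = 9, 9, 9 ✓
(PatientID=73, Ward=566, Doctor=802): 2 rows → Diagnosis takes values {1, 5} — violation
(PatientID=74, Ward=566, Doctor=802): 2 rows → Diagnosis = 4, 4 ✓
(PatientID=65, Ward=566, Doctor=809): 1 row → Diagnosis = 8 ✓
Two rows agree on {PatientID, Ward, Doctor} but differ on Diagnosis, so {PatientID, Ward, Doctor} → Diagnosis does not hold.

No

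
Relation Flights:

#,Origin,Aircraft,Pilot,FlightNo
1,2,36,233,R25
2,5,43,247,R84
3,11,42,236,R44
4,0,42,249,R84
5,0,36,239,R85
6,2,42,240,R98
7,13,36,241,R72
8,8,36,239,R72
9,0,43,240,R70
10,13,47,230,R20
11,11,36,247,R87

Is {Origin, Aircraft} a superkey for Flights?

All 11 rows have distinct {Origin, Aircraft} values, so {Origin, Aircraft} → (all attributes) holds and {Origin, Aircraft} is a superkey.

Yes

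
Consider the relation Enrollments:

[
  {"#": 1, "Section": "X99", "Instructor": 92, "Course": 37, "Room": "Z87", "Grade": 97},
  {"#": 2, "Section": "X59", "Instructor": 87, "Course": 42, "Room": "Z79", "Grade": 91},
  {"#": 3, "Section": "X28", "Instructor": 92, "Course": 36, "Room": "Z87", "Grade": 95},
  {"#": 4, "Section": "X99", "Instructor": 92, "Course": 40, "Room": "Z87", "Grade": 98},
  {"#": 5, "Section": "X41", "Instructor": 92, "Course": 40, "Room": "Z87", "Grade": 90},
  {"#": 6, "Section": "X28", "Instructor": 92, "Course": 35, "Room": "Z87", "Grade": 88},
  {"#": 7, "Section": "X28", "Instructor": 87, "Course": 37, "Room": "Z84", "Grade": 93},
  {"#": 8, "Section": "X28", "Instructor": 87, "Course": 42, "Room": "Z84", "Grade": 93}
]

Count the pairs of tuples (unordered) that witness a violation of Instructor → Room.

2

Instructor=92: all 5 rows agree on Room — 0 pairs.
Instructor=87: violating pairs (2,7), (2,8) — 2 pairs.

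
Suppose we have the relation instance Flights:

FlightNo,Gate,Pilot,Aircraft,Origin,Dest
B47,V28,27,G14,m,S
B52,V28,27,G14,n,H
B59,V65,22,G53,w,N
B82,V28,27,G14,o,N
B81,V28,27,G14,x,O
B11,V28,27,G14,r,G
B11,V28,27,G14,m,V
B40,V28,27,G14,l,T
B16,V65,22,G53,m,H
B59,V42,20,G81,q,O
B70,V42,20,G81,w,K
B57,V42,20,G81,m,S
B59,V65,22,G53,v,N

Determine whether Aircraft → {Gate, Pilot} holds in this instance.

Yes

Aircraft=G14: 7 rows → {Gate,Pilot} = (V28, 27), (V28, 27), (V28, 27), (V28, 27), (V28, 27), (V28, 27), (V28, 27) ✓
Aircraft=G53: 3 rows → {Gate,Pilot} = (V65, 22), (V65, 22), (V65, 22) ✓
Aircraft=G81: 3 rows → {Gate,Pilot} = (V42, 20), (V42, 20), (V42, 20) ✓
Every Aircraft value is associated with a single {Gate, Pilot} value, so Aircraft → {Gate, Pilot} holds.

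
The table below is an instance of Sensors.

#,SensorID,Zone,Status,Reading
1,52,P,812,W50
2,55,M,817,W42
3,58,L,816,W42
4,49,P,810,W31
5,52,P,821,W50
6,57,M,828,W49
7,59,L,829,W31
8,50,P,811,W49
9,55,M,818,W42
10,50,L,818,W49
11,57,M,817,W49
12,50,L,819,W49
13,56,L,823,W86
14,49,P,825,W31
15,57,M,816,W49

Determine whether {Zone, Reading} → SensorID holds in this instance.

(Zone=P, Reading=W50): rows 1, 5 → SensorID = 52, 52 ✓
(Zone=M, Reading=W42): rows 2, 9 → SensorID = 55, 55 ✓
(Zone=L, Reading=W42): row 3 → SensorID = 58 ✓
(Zone=P, Reading=W31): rows 4, 14 → SensorID = 49, 49 ✓
(Zone=M, Reading=W49): rows 6, 11, 15 → SensorID = 57, 57, 57 ✓
(Zone=L, Reading=W31): row 7 → SensorID = 59 ✓
(Zone=P, Reading=W49): row 8 → SensorID = 50 ✓
(Zone=L, Reading=W49): rows 10, 12 → SensorID = 50, 50 ✓
(Zone=L, Reading=W86): row 13 → SensorID = 56 ✓
Every {Zone, Reading} value is associated with a single SensorID value, so {Zone, Reading} → SensorID holds.

Yes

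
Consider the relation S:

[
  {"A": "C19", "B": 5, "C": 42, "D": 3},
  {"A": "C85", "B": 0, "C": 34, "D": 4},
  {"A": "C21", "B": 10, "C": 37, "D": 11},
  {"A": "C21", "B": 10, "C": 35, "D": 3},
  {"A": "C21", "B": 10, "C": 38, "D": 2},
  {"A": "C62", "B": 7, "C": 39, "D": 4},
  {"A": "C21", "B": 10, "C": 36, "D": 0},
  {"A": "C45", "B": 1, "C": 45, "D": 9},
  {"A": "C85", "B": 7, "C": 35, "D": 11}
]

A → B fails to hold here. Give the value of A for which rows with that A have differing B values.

C85

A=C19: 1 row → B = 5 ✓
A=C85: 2 rows → B takes values {0, 7} — violation
A=C21: 4 rows → B = 10, 10, 10, 10 ✓
A=C62: 1 row → B = 7 ✓
A=C45: 1 row → B = 1 ✓
The only A value with inconsistent B is A=C85.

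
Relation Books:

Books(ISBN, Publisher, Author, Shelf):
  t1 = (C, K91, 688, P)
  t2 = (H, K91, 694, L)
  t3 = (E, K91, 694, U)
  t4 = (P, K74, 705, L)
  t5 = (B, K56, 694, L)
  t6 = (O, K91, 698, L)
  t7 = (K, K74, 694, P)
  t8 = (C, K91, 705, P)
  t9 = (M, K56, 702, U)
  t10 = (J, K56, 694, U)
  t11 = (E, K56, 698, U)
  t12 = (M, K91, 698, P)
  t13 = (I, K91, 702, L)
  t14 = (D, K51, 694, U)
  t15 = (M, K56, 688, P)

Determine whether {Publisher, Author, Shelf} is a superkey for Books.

Yes

All 15 rows have distinct {Publisher, Author, Shelf} values, so {Publisher, Author, Shelf} → (all attributes) holds and {Publisher, Author, Shelf} is a superkey.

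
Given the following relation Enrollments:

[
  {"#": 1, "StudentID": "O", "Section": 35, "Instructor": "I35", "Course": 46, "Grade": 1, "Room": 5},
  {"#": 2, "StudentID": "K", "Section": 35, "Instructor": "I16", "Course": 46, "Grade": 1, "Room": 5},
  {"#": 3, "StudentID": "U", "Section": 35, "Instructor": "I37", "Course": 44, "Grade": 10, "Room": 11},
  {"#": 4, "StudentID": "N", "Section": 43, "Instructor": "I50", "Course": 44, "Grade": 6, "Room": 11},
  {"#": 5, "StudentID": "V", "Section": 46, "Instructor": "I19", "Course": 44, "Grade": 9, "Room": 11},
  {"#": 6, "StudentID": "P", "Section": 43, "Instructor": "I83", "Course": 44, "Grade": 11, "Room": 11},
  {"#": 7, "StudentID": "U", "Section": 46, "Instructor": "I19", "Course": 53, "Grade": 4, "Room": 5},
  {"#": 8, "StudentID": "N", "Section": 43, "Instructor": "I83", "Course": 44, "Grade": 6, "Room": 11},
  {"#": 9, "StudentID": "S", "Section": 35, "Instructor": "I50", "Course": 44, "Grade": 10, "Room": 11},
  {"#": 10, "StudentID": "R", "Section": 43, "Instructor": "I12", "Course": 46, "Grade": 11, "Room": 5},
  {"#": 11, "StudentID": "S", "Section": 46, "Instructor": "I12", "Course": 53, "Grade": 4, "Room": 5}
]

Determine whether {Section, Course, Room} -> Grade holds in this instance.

No

(Section=35, Course=46, Room=5): rows 1, 2 → Grade = 1, 1 ✓
(Section=35, Course=44, Room=11): rows 3, 9 → Grade = 10, 10 ✓
(Section=43, Course=44, Room=11): rows 4, 6, 8 → Grade takes values {6, 11} — violation
(Section=46, Course=44, Room=11): row 5 → Grade = 9 ✓
(Section=46, Course=53, Room=5): rows 7, 11 → Grade = 4, 4 ✓
(Section=43, Course=46, Room=5): row 10 → Grade = 11 ✓
Two rows agree on {Section, Course, Room} but differ on Grade, so {Section, Course, Room} -> Grade does not hold.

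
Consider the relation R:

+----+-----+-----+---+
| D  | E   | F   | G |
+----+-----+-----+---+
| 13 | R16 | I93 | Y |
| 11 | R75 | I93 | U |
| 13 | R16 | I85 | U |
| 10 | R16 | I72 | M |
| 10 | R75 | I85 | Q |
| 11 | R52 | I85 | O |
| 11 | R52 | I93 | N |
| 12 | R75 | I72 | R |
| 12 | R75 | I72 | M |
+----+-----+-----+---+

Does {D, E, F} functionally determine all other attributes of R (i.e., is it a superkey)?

No

Two distinct rows share (D=12, E=R75, F=I72), so {D, E, F} does not determine every attribute — not a superkey.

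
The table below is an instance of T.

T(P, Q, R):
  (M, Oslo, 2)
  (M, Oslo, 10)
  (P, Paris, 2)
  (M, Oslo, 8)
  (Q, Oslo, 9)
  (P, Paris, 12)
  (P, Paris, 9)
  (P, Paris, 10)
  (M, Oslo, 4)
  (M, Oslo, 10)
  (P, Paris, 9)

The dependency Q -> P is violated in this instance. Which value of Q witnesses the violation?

Oslo

Q=Oslo: 6 rows → P takes values {M, Q} — violation
Q=Paris: 5 rows → P = P, P, P, P, P ✓
The only Q value with inconsistent P is Q=Oslo.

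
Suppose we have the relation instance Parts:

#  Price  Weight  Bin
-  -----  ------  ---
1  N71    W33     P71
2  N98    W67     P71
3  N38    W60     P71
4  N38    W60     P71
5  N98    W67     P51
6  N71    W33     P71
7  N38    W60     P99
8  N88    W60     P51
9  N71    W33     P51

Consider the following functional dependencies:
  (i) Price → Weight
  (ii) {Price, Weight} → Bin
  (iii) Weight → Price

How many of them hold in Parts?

(i) Price → Weight: every LHS value maps to a single RHS value — holds.
(ii) {Price, Weight} → Bin: (Price=N71, Weight=W33): rows 1, 6, 9 → Bin takes values {P71, P51} — violation; (Price=N98, Weight=W67): rows 2, 5 → Bin takes values {P71, P51} — violation; (Price=N38, Weight=W60): rows 3, 4, 7 → Bin takes values {P71, P99} — violation — fails.
(iii) Weight → Price: Weight=W60: rows 3, 4, 7, 8 → Price takes values {N38, N88} — violation — fails.
1 of the 3 dependencies holds.

1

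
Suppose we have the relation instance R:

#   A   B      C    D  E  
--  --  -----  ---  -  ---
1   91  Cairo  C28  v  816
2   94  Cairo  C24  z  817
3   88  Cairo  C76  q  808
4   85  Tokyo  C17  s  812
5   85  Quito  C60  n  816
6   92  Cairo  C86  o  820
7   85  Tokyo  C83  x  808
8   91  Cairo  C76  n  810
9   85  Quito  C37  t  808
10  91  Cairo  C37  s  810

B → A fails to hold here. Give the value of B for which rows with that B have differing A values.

Cairo

B=Cairo: rows 1, 2, 3, 6, 8, 10 → A takes values {91, 94, 88, 92} — violation
B=Tokyo: rows 4, 7 → A = 85, 85 ✓
B=Quito: rows 5, 9 → A = 85, 85 ✓
The only B value with inconsistent A is B=Cairo.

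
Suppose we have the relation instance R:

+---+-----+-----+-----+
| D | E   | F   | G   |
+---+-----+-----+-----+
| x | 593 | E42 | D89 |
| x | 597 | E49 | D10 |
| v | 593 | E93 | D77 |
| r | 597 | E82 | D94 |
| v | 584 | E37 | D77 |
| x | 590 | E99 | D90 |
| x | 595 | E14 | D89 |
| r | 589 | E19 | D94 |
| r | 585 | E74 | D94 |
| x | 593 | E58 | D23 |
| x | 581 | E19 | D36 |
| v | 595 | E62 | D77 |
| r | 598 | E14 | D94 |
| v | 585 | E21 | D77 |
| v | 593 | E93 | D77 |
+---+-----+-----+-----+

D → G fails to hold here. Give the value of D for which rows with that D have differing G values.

x

D=x: 6 rows → G takes values {D89, D10, D90, D23, D36} — violation
D=v: 5 rows → G = D77, D77, D77, D77, D77 ✓
D=r: 4 rows → G = D94, D94, D94, D94 ✓
The only D value with inconsistent G is D=x.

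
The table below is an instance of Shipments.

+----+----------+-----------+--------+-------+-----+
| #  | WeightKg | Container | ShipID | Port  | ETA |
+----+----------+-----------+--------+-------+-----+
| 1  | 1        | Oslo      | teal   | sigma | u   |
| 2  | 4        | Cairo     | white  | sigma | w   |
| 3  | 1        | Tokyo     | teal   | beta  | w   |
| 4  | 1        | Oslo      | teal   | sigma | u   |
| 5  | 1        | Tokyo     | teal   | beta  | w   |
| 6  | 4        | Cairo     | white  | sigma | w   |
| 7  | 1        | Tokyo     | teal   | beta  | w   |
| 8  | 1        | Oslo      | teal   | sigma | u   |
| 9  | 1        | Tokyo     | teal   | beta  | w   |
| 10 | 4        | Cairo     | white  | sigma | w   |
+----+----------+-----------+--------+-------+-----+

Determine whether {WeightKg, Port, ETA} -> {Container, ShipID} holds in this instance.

Yes

(WeightKg=1, Port=sigma, ETA=u): rows 1, 4, 8 → {Container,ShipID} = (Oslo, teal), (Oslo, teal), (Oslo, teal) ✓
(WeightKg=4, Port=sigma, ETA=w): rows 2, 6, 10 → {Container,ShipID} = (Cairo, white), (Cairo, white), (Cairo, white) ✓
(WeightKg=1, Port=beta, ETA=w): rows 3, 5, 7, 9 → {Container,ShipID} = (Tokyo, teal), (Tokyo, teal), (Tokyo, teal), (Tokyo, teal) ✓
Every {WeightKg, Port, ETA} value is associated with a single {Container, ShipID} value, so {WeightKg, Port, ETA} -> {Container, ShipID} holds.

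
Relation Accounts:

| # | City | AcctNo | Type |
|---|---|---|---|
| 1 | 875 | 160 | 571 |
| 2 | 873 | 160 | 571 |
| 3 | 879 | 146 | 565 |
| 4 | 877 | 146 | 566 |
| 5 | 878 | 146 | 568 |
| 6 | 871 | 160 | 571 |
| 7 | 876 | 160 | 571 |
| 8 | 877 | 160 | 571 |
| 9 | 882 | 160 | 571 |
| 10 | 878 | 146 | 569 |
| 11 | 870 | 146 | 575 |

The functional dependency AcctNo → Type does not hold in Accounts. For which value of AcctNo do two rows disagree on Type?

146

AcctNo=160: rows 1, 2, 6, 7, 8, 9 → Type = 571, 571, 571, 571, 571, 571 ✓
AcctNo=146: rows 3, 4, 5, 10, 11 → Type takes values {565, 566, 568, 569, 575} — violation
The only AcctNo value with inconsistent Type is AcctNo=146.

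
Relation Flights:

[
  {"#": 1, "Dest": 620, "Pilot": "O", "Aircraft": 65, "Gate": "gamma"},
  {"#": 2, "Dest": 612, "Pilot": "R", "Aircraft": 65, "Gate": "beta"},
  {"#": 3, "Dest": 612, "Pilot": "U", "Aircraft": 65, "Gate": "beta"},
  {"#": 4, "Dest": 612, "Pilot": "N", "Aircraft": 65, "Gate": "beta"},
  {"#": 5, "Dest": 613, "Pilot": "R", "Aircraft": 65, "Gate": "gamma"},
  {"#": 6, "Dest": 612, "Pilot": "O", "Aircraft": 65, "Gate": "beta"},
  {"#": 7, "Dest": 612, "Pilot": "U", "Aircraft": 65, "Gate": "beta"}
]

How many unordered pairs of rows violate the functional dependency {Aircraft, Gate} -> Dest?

1

(Aircraft=65, Gate=gamma): violating pairs (1,5) — 1 pair.
(Aircraft=65, Gate=beta): all 5 rows agree on Dest — 0 pairs.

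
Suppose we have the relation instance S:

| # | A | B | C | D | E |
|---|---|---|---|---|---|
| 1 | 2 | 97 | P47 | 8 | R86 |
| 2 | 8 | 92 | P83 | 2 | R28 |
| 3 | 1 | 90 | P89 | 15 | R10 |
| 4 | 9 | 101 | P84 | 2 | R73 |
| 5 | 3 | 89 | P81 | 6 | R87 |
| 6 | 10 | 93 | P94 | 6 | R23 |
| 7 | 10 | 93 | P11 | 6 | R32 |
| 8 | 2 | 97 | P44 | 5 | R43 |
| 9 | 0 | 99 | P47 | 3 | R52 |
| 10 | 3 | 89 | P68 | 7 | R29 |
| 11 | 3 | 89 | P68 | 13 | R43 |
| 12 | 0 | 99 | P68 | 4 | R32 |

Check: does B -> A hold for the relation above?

Yes

B=97: rows 1, 8 → A = 2, 2 ✓
B=92: row 2 → A = 8 ✓
B=90: row 3 → A = 1 ✓
B=101: row 4 → A = 9 ✓
B=89: rows 5, 10, 11 → A = 3, 3, 3 ✓
B=93: rows 6, 7 → A = 10, 10 ✓
B=99: rows 9, 12 → A = 0, 0 ✓
Every B value is associated with a single A value, so B -> A holds.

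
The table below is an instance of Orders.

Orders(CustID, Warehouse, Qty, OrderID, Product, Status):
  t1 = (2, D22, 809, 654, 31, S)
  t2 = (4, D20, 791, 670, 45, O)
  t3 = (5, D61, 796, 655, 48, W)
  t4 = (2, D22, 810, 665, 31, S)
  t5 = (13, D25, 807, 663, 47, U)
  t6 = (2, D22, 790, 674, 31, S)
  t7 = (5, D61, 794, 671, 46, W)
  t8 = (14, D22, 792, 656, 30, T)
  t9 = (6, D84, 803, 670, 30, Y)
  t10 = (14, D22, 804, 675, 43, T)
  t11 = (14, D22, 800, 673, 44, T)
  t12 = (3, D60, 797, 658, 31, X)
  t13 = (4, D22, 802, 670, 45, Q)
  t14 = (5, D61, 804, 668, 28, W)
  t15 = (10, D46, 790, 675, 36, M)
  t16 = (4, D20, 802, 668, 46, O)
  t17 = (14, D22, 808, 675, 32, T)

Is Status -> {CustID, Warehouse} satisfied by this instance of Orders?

Yes

Status=S: rows 1, 4, 6 → {CustID,Warehouse} = (2, D22), (2, D22), (2, D22) ✓
Status=O: rows 2, 16 → {CustID,Warehouse} = (4, D20), (4, D20) ✓
Status=W: rows 3, 7, 14 → {CustID,Warehouse} = (5, D61), (5, D61), (5, D61) ✓
Status=U: row 5 → {CustID,Warehouse} = (13, D25) ✓
Status=T: rows 8, 10, 11, 17 → {CustID,Warehouse} = (14, D22), (14, D22), (14, D22), (14, D22) ✓
Status=Y: row 9 → {CustID,Warehouse} = (6, D84) ✓
Status=X: row 12 → {CustID,Warehouse} = (3, D60) ✓
Status=Q: row 13 → {CustID,Warehouse} = (4, D22) ✓
Status=M: row 15 → {CustID,Warehouse} = (10, D46) ✓
Every Status value is associated with a single {CustID, Warehouse} value, so Status -> {CustID, Warehouse} holds.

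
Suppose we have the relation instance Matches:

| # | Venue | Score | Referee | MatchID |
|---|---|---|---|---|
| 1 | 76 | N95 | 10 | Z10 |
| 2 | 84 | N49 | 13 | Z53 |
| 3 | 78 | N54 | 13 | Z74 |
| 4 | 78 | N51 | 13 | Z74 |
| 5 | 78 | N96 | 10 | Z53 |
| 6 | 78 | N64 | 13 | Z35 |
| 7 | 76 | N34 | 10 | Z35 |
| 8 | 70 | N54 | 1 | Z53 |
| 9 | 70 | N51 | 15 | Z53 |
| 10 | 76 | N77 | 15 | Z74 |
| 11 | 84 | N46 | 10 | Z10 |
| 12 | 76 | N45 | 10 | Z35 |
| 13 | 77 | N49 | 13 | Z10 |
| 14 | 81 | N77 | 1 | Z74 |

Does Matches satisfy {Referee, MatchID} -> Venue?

(Referee=10, MatchID=Z10): rows 1, 11 → Venue takes values {76, 84} — violation
(Referee=13, MatchID=Z53): row 2 → Venue = 84 ✓
(Referee=13, MatchID=Z74): rows 3, 4 → Venue = 78, 78 ✓
(Referee=10, MatchID=Z53): row 5 → Venue = 78 ✓
(Referee=13, MatchID=Z35): row 6 → Venue = 78 ✓
(Referee=10, MatchID=Z35): rows 7, 12 → Venue = 76, 76 ✓
(Referee=1, MatchID=Z53): row 8 → Venue = 70 ✓
(Referee=15, MatchID=Z53): row 9 → Venue = 70 ✓
(Referee=15, MatchID=Z74): row 10 → Venue = 76 ✓
(Referee=13, MatchID=Z10): row 13 → Venue = 77 ✓
(Referee=1, MatchID=Z74): row 14 → Venue = 81 ✓
Two rows agree on {Referee, MatchID} but differ on Venue, so {Referee, MatchID} -> Venue does not hold.

No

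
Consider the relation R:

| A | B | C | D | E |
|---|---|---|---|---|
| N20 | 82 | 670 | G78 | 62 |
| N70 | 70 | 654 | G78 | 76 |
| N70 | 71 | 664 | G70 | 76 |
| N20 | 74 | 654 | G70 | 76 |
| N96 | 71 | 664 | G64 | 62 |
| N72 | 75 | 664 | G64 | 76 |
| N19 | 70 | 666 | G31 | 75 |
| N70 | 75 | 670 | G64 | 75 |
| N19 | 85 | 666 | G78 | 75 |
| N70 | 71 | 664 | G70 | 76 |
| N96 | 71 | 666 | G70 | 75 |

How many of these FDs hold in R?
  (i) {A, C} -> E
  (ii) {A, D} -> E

2

(i) {A, C} -> E: every LHS value maps to a single RHS value — holds.
(ii) {A, D} -> E: every LHS value maps to a single RHS value — holds.
2 of the 2 dependencies hold.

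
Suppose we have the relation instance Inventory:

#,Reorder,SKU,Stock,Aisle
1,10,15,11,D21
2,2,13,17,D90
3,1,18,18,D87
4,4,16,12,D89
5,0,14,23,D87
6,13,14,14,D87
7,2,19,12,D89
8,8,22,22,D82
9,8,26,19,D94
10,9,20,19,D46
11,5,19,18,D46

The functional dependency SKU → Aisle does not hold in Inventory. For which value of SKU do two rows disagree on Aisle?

SKU=15: row 1 → Aisle = D21 ✓
SKU=13: row 2 → Aisle = D90 ✓
SKU=18: row 3 → Aisle = D87 ✓
SKU=16: row 4 → Aisle = D89 ✓
SKU=14: rows 5, 6 → Aisle = D87, D87 ✓
SKU=19: rows 7, 11 → Aisle takes values {D89, D46} — violation
SKU=22: row 8 → Aisle = D82 ✓
SKU=26: row 9 → Aisle = D94 ✓
SKU=20: row 10 → Aisle = D46 ✓
The only SKU value with inconsistent Aisle is SKU=19.

19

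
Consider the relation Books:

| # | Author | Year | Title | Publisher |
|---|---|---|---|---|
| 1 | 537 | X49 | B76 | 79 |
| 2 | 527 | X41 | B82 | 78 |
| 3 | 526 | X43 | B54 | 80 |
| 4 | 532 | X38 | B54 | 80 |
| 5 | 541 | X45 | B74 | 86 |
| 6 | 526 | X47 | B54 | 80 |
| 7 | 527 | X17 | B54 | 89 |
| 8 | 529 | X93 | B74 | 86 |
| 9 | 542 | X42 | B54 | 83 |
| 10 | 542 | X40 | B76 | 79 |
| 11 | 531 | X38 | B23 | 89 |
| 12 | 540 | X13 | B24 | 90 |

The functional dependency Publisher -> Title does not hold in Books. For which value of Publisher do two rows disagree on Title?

89

Publisher=79: rows 1, 10 → Title = B76, B76 ✓
Publisher=78: row 2 → Title = B82 ✓
Publisher=80: rows 3, 4, 6 → Title = B54, B54, B54 ✓
Publisher=86: rows 5, 8 → Title = B74, B74 ✓
Publisher=89: rows 7, 11 → Title takes values {B54, B23} — violation
Publisher=83: row 9 → Title = B54 ✓
Publisher=90: row 12 → Title = B24 ✓
The only Publisher value with inconsistent Title is Publisher=89.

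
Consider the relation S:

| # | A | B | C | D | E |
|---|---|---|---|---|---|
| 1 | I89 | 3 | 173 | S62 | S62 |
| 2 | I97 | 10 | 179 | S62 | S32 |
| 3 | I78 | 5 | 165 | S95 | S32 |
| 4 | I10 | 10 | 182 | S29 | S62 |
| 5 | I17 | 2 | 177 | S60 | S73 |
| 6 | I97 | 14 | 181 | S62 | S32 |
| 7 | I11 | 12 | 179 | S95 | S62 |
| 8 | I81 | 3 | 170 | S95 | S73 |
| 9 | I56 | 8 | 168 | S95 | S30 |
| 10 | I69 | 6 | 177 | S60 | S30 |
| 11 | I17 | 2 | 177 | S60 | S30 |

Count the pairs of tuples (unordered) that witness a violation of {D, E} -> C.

(D=S62, E=S32): violating pairs (2,6) — 1 pair.
(D=S60, E=S30): all 2 rows agree on C — 0 pairs.

1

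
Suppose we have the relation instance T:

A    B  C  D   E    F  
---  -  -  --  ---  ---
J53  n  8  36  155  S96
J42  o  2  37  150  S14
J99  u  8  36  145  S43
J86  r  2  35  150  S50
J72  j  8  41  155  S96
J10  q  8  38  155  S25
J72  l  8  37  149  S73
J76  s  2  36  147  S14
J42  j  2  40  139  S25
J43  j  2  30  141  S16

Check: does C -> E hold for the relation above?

No

C=8: 5 rows → E takes values {155, 145, 149} — violation
C=2: 5 rows → E takes values {150, 147, 139, 141} — violation
Two rows agree on C but differ on E, so C -> E does not hold.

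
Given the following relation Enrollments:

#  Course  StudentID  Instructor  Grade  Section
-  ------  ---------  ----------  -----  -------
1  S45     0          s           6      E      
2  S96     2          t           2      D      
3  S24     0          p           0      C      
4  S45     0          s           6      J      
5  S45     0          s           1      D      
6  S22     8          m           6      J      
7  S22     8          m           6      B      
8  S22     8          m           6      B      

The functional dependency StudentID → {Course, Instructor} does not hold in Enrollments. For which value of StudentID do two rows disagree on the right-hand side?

0

StudentID=0: rows 1, 3, 4, 5 → {Course,Instructor} takes values {(S45, s), (S24, p)} — violation
StudentID=2: row 2 → {Course,Instructor} = (S96, t) ✓
StudentID=8: rows 6, 7, 8 → {Course,Instructor} = (S22, m), (S22, m), (S22, m) ✓
The only StudentID value with inconsistent RHS is StudentID=0.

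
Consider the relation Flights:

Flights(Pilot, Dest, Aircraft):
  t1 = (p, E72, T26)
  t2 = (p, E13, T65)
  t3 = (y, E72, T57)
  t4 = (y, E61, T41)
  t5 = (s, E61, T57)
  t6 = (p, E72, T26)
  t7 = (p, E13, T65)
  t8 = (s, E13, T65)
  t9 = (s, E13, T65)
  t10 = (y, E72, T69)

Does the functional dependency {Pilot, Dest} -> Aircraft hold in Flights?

(Pilot=p, Dest=E72): rows 1, 6 → Aircraft = T26, T26 ✓
(Pilot=p, Dest=E13): rows 2, 7 → Aircraft = T65, T65 ✓
(Pilot=y, Dest=E72): rows 3, 10 → Aircraft takes values {T57, T69} — violation
(Pilot=y, Dest=E61): row 4 → Aircraft = T41 ✓
(Pilot=s, Dest=E61): row 5 → Aircraft = T57 ✓
(Pilot=s, Dest=E13): rows 8, 9 → Aircraft = T65, T65 ✓
Two rows agree on {Pilot, Dest} but differ on Aircraft, so {Pilot, Dest} -> Aircraft does not hold.

No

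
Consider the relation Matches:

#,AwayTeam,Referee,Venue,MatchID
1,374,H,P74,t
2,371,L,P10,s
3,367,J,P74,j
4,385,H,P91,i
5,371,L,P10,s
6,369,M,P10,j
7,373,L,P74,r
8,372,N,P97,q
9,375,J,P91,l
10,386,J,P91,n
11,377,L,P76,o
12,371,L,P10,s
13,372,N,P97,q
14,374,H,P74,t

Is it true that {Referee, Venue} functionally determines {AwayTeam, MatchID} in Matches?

No

(Referee=H, Venue=P74): rows 1, 14 → {AwayTeam,MatchID} = (374, t), (374, t) ✓
(Referee=L, Venue=P10): rows 2, 5, 12 → {AwayTeam,MatchID} = (371, s), (371, s), (371, s) ✓
(Referee=J, Venue=P74): row 3 → {AwayTeam,MatchID} = (367, j) ✓
(Referee=H, Venue=P91): row 4 → {AwayTeam,MatchID} = (385, i) ✓
(Referee=M, Venue=P10): row 6 → {AwayTeam,MatchID} = (369, j) ✓
(Referee=L, Venue=P74): row 7 → {AwayTeam,MatchID} = (373, r) ✓
(Referee=N, Venue=P97): rows 8, 13 → {AwayTeam,MatchID} = (372, q), (372, q) ✓
(Referee=J, Venue=P91): rows 9, 10 → {AwayTeam,MatchID} takes values {(375, l), (386, n)} — violation
(Referee=L, Venue=P76): row 11 → {AwayTeam,MatchID} = (377, o) ✓
Two rows agree on {Referee, Venue} but differ on {AwayTeam, MatchID}, so {Referee, Venue} → {AwayTeam, MatchID} does not hold.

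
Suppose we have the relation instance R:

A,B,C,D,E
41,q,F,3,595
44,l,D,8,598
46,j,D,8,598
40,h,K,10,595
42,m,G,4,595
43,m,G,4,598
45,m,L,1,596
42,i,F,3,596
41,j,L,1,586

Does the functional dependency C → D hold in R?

Yes

C=F: 2 rows → D = 3, 3 ✓
C=D: 2 rows → D = 8, 8 ✓
C=K: 1 row → D = 10 ✓
C=G: 2 rows → D = 4, 4 ✓
C=L: 2 rows → D = 1, 1 ✓
Every C value is associated with a single D value, so C → D holds.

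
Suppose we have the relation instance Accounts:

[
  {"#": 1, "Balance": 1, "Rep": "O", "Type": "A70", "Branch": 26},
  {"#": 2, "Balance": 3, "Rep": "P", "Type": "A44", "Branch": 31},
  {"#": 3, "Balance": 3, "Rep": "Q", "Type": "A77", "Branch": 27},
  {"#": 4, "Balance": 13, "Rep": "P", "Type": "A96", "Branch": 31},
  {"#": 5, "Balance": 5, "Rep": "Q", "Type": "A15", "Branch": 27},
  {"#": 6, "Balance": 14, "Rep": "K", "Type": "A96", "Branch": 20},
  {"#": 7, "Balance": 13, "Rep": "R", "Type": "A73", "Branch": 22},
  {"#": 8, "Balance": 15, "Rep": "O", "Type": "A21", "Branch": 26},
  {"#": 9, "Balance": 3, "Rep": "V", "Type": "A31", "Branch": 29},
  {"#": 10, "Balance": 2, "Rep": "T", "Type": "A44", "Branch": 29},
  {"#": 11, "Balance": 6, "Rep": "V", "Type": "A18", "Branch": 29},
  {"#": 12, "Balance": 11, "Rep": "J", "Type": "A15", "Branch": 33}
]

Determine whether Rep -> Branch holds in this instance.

Rep=O: rows 1, 8 → Branch = 26, 26 ✓
Rep=P: rows 2, 4 → Branch = 31, 31 ✓
Rep=Q: rows 3, 5 → Branch = 27, 27 ✓
Rep=K: row 6 → Branch = 20 ✓
Rep=R: row 7 → Branch = 22 ✓
Rep=V: rows 9, 11 → Branch = 29, 29 ✓
Rep=T: row 10 → Branch = 29 ✓
Rep=J: row 12 → Branch = 33 ✓
Every Rep value is associated with a single Branch value, so Rep -> Branch holds.

Yes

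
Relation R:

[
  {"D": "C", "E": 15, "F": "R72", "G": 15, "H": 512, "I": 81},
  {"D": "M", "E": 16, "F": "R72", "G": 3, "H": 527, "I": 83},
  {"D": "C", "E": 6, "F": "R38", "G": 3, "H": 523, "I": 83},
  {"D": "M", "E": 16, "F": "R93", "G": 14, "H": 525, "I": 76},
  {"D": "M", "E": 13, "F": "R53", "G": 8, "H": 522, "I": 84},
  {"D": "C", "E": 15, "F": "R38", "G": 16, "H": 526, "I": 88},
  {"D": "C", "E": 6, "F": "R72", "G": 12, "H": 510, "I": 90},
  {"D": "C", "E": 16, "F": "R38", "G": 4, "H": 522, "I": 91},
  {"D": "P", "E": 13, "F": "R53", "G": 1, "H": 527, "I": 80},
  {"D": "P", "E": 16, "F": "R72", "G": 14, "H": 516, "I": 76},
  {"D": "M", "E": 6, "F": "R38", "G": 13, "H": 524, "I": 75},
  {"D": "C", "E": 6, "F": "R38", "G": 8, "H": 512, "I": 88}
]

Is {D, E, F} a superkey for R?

No

Two distinct rows share (D=C, E=6, F=R38), so {D, E, F} does not determine every attribute — not a superkey.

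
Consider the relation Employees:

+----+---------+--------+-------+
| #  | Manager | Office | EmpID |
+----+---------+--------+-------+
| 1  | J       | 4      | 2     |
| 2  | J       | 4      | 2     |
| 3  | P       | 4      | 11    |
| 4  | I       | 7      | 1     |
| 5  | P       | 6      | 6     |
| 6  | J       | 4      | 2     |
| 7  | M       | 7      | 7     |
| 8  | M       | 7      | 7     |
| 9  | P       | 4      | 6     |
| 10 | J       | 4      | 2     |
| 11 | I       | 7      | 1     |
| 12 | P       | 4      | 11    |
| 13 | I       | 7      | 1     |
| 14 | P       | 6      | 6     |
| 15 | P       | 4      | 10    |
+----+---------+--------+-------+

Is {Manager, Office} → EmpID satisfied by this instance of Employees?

No

(Manager=J, Office=4): rows 1, 2, 6, 10 → EmpID = 2, 2, 2, 2 ✓
(Manager=P, Office=4): rows 3, 9, 12, 15 → EmpID takes values {11, 6, 10} — violation
(Manager=I, Office=7): rows 4, 11, 13 → EmpID = 1, 1, 1 ✓
(Manager=P, Office=6): rows 5, 14 → EmpID = 6, 6 ✓
(Manager=M, Office=7): rows 7, 8 → EmpID = 7, 7 ✓
Two rows agree on {Manager, Office} but differ on EmpID, so {Manager, Office} → EmpID does not hold.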